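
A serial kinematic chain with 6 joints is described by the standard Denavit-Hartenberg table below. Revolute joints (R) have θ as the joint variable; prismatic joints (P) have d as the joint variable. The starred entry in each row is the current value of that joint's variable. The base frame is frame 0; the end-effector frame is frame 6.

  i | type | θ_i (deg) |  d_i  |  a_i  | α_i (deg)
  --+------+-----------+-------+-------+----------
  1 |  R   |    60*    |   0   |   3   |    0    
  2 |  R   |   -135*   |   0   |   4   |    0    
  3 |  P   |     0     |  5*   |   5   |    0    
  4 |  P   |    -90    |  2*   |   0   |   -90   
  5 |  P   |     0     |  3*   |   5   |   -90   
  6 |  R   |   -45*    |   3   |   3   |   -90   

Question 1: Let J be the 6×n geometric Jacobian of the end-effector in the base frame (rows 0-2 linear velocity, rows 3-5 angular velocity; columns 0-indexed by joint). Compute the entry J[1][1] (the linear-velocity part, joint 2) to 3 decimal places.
axis z_1 = (0.0000,0.0000,1.0000); lever o_n−o_1 = (-3.2238,-15.4833,4.0000)
cross product → J_v[:, 1] = (15.4833,-3.2238,0.0000)
J_ω[:, 1] = z_1
entry J[1][1] = -3.2238

-3.224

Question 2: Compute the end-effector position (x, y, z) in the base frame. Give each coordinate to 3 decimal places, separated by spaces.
-1.724 -12.885 4.000

after link 1: o_1 = (1.5000, 2.5981, 0.0000)
after link 2: o_2 = (2.5353, -1.2656, 0.0000)
after link 3: o_3 = (3.8294, -6.0953, 5.0000)
after link 4: o_4 = (3.8294, -6.0953, 7.0000)
after link 5: o_5 = (-0.2238, -10.2871, 7.0000)
after link 6: o_6 = (-1.7238, -12.8852, 4.0000)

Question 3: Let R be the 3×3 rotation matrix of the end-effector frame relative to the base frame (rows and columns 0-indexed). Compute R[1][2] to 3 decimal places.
0.500

End-effector z-axis (col 2 of R) = (-0.8660,0.5000,-0.0000)
R[1][2] = 0.5000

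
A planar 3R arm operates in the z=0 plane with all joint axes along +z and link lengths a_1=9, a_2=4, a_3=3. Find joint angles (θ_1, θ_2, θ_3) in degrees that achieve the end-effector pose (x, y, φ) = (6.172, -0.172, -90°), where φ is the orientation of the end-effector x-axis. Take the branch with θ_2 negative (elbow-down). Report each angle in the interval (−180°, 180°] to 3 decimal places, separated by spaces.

wrist centre = target − a_3·(cos φ, sin φ) = (6.1720, 2.8280)
cos θ_2 = (46.0912−9²−4²)/(2·9·4) = -0.7071; θ_2 = -134.9968° (elbow-down)
β = atan2(2.8280,6.1720) = 24.6172°; ψ = atan2(-2.8286,6.1717) = -24.6226°
θ_1 = β − ψ = 49.2398°
θ_3 = φ − θ_1 − θ_2 = -4.2430° (wrapped to (-180°,180°])

49.240 -134.997 -4.243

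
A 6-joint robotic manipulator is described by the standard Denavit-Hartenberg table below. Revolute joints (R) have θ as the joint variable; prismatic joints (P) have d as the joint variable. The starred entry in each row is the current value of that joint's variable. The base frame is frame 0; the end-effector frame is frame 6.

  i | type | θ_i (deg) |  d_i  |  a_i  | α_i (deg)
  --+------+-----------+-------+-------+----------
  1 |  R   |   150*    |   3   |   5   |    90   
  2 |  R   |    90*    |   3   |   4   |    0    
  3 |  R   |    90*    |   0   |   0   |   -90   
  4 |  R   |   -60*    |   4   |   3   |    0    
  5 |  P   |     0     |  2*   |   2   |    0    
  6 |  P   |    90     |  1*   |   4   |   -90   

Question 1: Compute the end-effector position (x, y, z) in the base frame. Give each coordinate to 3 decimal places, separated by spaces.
after link 1: o_1 = (-4.3301, 2.5000, 3.0000)
after link 2: o_2 = (-2.8301, 5.0981, 7.0000)
after link 3: o_3 = (-2.8301, 5.0981, 7.0000)
after link 4: o_4 = (-0.2321, 6.5981, 3.0000)
after link 5: o_5 = (1.5000, 7.5981, 1.0000)
after link 6: o_6 = (3.5000, 4.1340, 0.0000)

3.500 4.134 0.000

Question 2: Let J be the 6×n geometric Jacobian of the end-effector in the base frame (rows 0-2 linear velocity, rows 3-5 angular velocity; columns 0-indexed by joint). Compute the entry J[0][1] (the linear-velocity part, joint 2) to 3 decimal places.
axis z_1 = (0.5000,0.8660,0.0000); lever o_n−o_1 = (7.8301,1.6340,-3.0000)
cross product → J_v[:, 1] = (-2.5981,1.5000,-5.9641)
J_ω[:, 1] = z_1
entry J[0][1] = -2.5981

-2.598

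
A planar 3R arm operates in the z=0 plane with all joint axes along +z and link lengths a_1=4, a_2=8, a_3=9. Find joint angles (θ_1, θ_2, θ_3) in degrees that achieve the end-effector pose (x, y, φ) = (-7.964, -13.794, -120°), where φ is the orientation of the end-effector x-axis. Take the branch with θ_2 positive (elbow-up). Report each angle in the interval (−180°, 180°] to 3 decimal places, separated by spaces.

wrist centre = target − a_3·(cos φ, sin φ) = (-3.4640, -5.9998)
cos θ_2 = (47.9966−4²−8²)/(2·4·8) = -0.5001; θ_2 = 120.0036° (elbow-up)
β = atan2(-5.9998,-3.4640) = -120.0002°; ψ = atan2(6.9280,-0.0004) = 90.0036°
θ_1 = β − ψ = -210.0038°
θ_3 = φ − θ_1 − θ_2 = -29.9998° (wrapped to (-180°,180°])

149.996 120.004 -30.000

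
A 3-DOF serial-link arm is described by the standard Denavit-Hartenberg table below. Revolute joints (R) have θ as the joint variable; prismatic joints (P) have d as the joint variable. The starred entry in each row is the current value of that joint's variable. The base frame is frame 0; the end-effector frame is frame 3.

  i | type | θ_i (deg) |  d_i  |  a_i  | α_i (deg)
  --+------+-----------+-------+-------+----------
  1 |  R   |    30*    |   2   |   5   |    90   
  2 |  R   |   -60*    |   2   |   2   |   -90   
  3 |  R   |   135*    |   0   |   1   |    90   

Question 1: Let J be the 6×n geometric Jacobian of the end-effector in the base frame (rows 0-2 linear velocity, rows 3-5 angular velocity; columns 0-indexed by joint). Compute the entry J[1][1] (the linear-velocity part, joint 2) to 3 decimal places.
axis z_1 = (0.5000,-0.8660,0.0000); lever o_n−o_1 = (1.2063,-0.7965,-1.1197)
cross product → J_v[:, 1] = (0.9697,0.5598,0.6464)
J_ω[:, 1] = z_1
entry J[1][1] = 0.5598

0.560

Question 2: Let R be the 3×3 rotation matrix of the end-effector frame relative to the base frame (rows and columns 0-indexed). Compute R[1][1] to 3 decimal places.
End-effector y-axis (col 1 of R) = (0.7500,0.4330,0.5000)
R[1][1] = 0.4330

0.433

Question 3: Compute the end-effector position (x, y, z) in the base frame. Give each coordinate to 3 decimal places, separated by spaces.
after link 1: o_1 = (4.3301, 2.5000, 2.0000)
after link 2: o_2 = (6.1962, 1.2679, 0.2679)
after link 3: o_3 = (5.5364, 1.7035, 0.8803)

5.536 1.704 0.880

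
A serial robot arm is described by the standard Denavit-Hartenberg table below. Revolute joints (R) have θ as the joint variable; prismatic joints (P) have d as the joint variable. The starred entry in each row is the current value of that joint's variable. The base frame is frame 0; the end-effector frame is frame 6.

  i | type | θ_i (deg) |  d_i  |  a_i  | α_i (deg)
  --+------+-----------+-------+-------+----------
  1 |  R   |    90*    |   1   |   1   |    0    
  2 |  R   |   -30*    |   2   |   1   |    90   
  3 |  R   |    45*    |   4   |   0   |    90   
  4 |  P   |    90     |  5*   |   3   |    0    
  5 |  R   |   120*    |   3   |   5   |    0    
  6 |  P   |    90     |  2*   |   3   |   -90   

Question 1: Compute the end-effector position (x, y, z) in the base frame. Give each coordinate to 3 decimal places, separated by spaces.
after link 1: o_1 = (0.0000, 1.0000, 1.0000)
after link 2: o_2 = (0.5000, 1.8660, 3.0000)
after link 3: o_3 = (3.9641, -0.1340, 3.0000)
after link 4: o_4 = (8.3299, 1.4279, -0.5355)
after link 5: o_5 = (5.6946, 1.8634, -5.7187)
after link 6: o_6 = (4.6820, 5.3057, -6.0723)

4.682 5.306 -6.072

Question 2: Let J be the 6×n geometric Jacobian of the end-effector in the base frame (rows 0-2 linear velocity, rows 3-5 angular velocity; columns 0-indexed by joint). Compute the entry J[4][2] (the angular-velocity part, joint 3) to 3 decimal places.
-0.500

axis z_2 = (0.8660,-0.5000,0.0000); lever o_n−o_2 = (4.1820,3.4397,-9.0723)
cross product → J_v[:, 2] = (4.5361,7.8568,5.0699)
J_ω[:, 2] = z_2
entry J[4][2] = -0.5000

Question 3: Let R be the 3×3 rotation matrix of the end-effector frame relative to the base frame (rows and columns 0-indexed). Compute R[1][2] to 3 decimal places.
End-effector z-axis (col 2 of R) = (0.7392,0.2803,0.6124)
R[1][2] = 0.2803

0.280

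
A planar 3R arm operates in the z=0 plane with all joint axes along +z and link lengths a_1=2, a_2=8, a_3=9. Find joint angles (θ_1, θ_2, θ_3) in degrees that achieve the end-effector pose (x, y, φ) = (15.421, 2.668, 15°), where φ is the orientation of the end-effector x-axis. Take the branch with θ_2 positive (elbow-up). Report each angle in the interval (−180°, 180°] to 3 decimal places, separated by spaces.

-119.988 134.991 -0.002

wrist centre = target − a_3·(cos φ, sin φ) = (6.7277, 0.3386)
cos θ_2 = (45.3762−2²−8²)/(2·2·8) = -0.7070; θ_2 = 134.9909° (elbow-up)
β = atan2(0.3386,6.7277) = 2.8815°; ψ = atan2(5.6578,-3.6560) = 122.8699°
θ_1 = β − ψ = -119.9885°
θ_3 = φ − θ_1 − θ_2 = -0.0024° (wrapped to (-180°,180°])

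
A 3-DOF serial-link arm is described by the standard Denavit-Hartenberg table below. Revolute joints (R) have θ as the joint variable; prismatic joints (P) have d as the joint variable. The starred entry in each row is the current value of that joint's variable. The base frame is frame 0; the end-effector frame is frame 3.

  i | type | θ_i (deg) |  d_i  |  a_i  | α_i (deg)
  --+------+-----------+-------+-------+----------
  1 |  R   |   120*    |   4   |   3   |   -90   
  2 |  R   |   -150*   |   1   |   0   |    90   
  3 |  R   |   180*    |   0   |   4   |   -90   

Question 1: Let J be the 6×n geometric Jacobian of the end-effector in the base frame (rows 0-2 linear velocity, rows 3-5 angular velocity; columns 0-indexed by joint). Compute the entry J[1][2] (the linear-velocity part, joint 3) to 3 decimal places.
axis z_2 = (0.2500,-0.4330,-0.8660); lever o_n−o_2 = (-1.7321,3.0000,-2.0000)
cross product → J_v[:, 2] = (3.4641,2.0000,-0.0000)
J_ω[:, 2] = z_2
entry J[1][2] = 2.0000

2.000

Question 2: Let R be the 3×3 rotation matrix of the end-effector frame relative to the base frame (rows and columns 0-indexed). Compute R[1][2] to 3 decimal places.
End-effector z-axis (col 2 of R) = (0.8660,0.5000,-0.0000)
R[1][2] = 0.5000

0.500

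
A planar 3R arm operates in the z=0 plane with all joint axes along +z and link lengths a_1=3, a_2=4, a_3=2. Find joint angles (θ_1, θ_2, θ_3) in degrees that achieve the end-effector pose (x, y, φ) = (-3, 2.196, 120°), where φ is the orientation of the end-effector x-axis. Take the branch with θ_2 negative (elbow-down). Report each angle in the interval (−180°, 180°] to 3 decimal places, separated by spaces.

-89.995 -150.001 -0.004

wrist centre = target − a_3·(cos φ, sin φ) = (-2.0000, 0.4639)
cos θ_2 = (4.2152−3²−4²)/(2·3·4) = -0.8660; θ_2 = -150.0007° (elbow-down)
β = atan2(0.4639,-2.0000) = 166.9398°; ψ = atan2(-2.0000,-0.4641) = -103.0652°
θ_1 = β − ψ = 270.0050°
θ_3 = φ − θ_1 − θ_2 = -0.0044° (wrapped to (-180°,180°])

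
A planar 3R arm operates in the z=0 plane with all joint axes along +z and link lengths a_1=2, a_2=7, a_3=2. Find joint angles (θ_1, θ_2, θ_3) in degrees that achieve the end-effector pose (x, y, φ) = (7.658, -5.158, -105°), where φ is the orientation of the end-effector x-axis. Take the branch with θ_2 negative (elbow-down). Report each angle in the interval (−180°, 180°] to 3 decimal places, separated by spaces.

1.931 -29.998 -76.933

wrist centre = target − a_3·(cos φ, sin φ) = (8.1756, -3.2261)
cos θ_2 = (77.2491−2²−7²)/(2·2·7) = 0.8660; θ_2 = -29.9984° (elbow-down)
β = atan2(-3.2261,8.1756) = -21.5344°; ψ = atan2(-3.4998,8.0623) = -23.4657°
θ_1 = β − ψ = 1.9312°
θ_3 = φ − θ_1 − θ_2 = -76.9328° (wrapped to (-180°,180°])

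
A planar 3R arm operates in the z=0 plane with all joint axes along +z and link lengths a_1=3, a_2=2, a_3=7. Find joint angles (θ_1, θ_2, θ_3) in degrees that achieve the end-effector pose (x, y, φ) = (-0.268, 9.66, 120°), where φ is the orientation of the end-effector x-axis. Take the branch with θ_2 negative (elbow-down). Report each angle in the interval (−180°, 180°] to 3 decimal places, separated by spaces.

60.007 -30.021 90.014

wrist centre = target − a_3·(cos φ, sin φ) = (3.2320, 3.5978)
cos θ_2 = (23.3901−3²−2²)/(2·3·2) = 0.8658; θ_2 = -30.0206° (elbow-down)
β = atan2(3.5978,3.2320) = 48.0660°; ψ = atan2(-1.0006,4.7317) = -11.9406°
θ_1 = β − ψ = 60.0065°
θ_3 = φ − θ_1 − θ_2 = 90.0141° (wrapped to (-180°,180°])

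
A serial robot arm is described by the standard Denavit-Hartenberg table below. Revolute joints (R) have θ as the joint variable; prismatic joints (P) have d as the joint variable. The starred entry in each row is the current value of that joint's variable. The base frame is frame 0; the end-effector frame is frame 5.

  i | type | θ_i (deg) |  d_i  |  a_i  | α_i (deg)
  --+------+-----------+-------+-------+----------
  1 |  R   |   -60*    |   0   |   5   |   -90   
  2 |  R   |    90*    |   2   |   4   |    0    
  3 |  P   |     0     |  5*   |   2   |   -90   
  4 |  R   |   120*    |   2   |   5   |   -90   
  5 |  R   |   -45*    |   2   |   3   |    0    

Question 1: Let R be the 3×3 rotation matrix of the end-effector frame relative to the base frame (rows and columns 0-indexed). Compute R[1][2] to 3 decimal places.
End-effector z-axis (col 2 of R) = (0.4330,0.2500,0.8660)
R[1][2] = 0.2500

0.250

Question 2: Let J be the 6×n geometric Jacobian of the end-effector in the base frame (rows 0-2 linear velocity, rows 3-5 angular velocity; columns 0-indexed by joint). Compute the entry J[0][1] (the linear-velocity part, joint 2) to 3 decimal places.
axis z_1 = (0.8660,0.5000,0.0000); lever o_n−o_1 = (-0.4734,4.4855,-0.7073)
cross product → J_v[:, 1] = (-0.3536,0.6125,4.1213)
J_ω[:, 1] = z_1
entry J[0][1] = -0.3536

-0.354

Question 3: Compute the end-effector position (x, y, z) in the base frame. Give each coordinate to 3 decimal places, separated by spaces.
2.027 0.155 -0.707

after link 1: o_1 = (2.5000, -4.3301, 0.0000)
after link 2: o_2 = (4.2321, -3.3301, -4.0000)
after link 3: o_3 = (8.5622, -0.8301, -6.0000)
after link 4: o_4 = (3.8122, -1.2631, -3.5000)
after link 5: o_5 = (2.0266, 0.1554, -0.7073)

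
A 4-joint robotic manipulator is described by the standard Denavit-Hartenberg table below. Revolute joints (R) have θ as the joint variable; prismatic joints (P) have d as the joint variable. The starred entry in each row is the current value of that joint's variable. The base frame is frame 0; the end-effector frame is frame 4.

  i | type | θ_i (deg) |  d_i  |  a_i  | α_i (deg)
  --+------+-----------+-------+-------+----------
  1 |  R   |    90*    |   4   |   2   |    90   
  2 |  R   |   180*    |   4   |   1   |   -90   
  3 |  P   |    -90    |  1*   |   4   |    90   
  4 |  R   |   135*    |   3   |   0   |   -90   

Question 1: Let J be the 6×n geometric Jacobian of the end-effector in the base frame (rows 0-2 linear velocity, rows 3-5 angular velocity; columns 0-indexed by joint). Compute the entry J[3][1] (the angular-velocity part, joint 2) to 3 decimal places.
1.000

axis z_1 = (1.0000,-0.0000,0.0000); lever o_n−o_1 = (8.0000,2.0000,-1.0000)
cross product → J_v[:, 1] = (-0.0000,1.0000,2.0000)
J_ω[:, 1] = z_1
entry J[3][1] = 1.0000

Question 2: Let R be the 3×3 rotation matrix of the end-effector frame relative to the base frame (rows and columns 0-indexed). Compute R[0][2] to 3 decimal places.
-0.707

End-effector z-axis (col 2 of R) = (-0.7071,0.0000,0.7071)
R[0][2] = -0.7071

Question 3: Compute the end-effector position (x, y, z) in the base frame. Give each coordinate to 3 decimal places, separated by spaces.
8.000 4.000 3.000

after link 1: o_1 = (0.0000, 2.0000, 4.0000)
after link 2: o_2 = (4.0000, 1.0000, 4.0000)
after link 3: o_3 = (8.0000, 1.0000, 3.0000)
after link 4: o_4 = (8.0000, 4.0000, 3.0000)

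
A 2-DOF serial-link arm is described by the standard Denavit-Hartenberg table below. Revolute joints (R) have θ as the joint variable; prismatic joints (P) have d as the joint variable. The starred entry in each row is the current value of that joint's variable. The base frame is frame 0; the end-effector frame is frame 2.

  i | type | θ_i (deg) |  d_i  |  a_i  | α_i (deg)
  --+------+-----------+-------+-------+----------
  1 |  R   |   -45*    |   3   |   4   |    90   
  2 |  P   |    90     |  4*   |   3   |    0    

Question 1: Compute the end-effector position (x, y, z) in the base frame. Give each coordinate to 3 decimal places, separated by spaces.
after link 1: o_1 = (2.8284, -2.8284, 3.0000)
after link 2: o_2 = (0.0000, -5.6569, 6.0000)

0.000 -5.657 6.000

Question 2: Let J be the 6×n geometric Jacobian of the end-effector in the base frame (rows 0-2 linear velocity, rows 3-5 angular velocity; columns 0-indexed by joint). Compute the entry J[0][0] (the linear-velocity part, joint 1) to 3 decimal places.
axis z_0 = ẑ; lever o_n−o_0 = (0.0000,-5.6569,6.0000)
cross product → J_v[:, 0] = (5.6569,0.0000,-0.0000)
J_ω[:, 0] = z_0
entry J[0][0] = 5.6569

5.657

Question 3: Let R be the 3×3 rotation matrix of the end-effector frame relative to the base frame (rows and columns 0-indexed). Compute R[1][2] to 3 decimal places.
-0.707

End-effector z-axis (col 2 of R) = (-0.7071,-0.7071,0.0000)
R[1][2] = -0.7071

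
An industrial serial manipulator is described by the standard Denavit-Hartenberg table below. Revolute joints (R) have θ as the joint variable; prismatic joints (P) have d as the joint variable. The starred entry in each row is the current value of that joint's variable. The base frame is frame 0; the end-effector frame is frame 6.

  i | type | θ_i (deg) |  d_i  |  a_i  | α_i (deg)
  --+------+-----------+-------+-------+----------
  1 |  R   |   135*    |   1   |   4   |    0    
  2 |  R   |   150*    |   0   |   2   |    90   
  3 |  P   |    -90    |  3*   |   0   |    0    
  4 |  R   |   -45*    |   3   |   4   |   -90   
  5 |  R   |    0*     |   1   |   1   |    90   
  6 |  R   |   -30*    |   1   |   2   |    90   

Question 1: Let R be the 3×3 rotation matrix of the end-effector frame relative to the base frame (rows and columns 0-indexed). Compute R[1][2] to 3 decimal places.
End-effector z-axis (col 2 of R) = (-0.0670,0.2500,0.9659)
R[1][2] = 0.2500

0.250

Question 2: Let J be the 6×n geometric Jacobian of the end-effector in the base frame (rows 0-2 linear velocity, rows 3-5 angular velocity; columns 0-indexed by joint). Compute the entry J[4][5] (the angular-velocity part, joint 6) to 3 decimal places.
axis z_5 = (-0.9659,-0.2588,0.0000); lever o_n−o_5 = (-1.4659,1.6072,-0.5176)
cross product → J_v[:, 5] = (0.1340,-0.5000,-1.9319)
J_ω[:, 5] = z_5
entry J[4][5] = -0.2588

-0.259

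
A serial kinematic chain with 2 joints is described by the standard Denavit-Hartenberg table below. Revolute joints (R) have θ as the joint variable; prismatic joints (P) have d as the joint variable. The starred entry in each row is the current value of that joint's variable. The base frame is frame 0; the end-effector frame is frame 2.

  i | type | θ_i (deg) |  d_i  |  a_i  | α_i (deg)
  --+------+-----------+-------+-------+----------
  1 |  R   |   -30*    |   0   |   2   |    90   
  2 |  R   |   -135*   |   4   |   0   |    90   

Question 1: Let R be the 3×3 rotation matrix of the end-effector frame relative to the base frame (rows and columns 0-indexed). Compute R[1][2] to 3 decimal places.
0.354

End-effector z-axis (col 2 of R) = (-0.6124,0.3536,0.7071)
R[1][2] = 0.3536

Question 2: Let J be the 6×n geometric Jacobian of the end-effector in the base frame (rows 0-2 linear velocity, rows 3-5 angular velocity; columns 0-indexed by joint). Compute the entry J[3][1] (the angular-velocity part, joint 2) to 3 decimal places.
-0.500

axis z_1 = (-0.5000,-0.8660,0.0000); lever o_n−o_1 = (-2.0000,-3.4641,0.0000)
cross product → J_v[:, 1] = (-0.0000,0.0000,-0.0000)
J_ω[:, 1] = z_1
entry J[3][1] = -0.5000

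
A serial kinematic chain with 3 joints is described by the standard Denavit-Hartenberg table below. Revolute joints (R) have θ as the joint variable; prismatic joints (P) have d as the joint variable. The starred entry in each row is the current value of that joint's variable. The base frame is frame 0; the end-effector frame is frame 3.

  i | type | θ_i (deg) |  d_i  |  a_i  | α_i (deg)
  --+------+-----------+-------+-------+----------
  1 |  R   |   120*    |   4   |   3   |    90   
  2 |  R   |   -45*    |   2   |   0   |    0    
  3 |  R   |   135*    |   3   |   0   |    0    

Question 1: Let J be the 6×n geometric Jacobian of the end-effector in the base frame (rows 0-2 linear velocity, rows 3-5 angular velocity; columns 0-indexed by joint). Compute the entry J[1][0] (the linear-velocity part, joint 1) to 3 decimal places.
2.830

axis z_0 = ẑ; lever o_n−o_0 = (2.8301,5.0981,4.0000)
cross product → J_v[:, 0] = (-5.0981,2.8301,0.0000)
J_ω[:, 0] = z_0
entry J[1][0] = 2.8301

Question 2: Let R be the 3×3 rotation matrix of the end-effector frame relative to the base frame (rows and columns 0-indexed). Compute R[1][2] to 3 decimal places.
0.500

End-effector z-axis (col 2 of R) = (0.8660,0.5000,0.0000)
R[1][2] = 0.5000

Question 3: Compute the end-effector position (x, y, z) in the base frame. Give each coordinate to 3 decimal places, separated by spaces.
after link 1: o_1 = (-1.5000, 2.5981, 4.0000)
after link 2: o_2 = (0.2321, 3.5981, 4.0000)
after link 3: o_3 = (2.8301, 5.0981, 4.0000)

2.830 5.098 4.000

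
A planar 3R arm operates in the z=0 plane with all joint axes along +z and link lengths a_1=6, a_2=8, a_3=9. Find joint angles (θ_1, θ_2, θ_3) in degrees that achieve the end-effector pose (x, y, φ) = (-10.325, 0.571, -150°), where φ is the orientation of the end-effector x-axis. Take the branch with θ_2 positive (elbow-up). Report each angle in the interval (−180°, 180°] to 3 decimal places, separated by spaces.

wrist centre = target − a_3·(cos φ, sin φ) = (-2.5308, 5.0710)
cos θ_2 = (32.1198−6²−8²)/(2·6·8) = -0.7071; θ_2 = 134.9982° (elbow-up)
β = atan2(5.0710,-2.5308) = 116.5223°; ψ = atan2(5.6570,0.3433) = 86.5270°
θ_1 = β − ψ = 29.9953°
θ_3 = φ − θ_1 − θ_2 = 45.0065° (wrapped to (-180°,180°])

29.995 134.998 45.007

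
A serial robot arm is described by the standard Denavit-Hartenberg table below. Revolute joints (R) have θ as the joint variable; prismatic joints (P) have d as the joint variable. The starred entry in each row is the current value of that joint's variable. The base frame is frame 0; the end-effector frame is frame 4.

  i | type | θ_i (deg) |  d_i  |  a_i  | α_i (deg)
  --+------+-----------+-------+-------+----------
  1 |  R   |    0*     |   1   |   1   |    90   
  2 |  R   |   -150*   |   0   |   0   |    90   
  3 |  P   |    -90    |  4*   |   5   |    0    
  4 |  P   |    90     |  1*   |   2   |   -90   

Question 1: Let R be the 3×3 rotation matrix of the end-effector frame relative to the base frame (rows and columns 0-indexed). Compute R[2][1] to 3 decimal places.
End-effector y-axis (col 1 of R) = (0.5000,-0.0000,-0.8660)
R[2][1] = -0.8660

-0.866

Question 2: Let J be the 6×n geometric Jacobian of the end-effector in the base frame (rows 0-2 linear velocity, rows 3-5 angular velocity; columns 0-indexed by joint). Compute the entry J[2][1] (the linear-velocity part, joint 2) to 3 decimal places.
axis z_1 = (0.0000,-1.0000,0.0000); lever o_n−o_1 = (-4.2321,5.0000,3.3301)
cross product → J_v[:, 1] = (-3.3301,-0.0000,-4.2321)
J_ω[:, 1] = z_1
entry J[2][1] = -4.2321

-4.232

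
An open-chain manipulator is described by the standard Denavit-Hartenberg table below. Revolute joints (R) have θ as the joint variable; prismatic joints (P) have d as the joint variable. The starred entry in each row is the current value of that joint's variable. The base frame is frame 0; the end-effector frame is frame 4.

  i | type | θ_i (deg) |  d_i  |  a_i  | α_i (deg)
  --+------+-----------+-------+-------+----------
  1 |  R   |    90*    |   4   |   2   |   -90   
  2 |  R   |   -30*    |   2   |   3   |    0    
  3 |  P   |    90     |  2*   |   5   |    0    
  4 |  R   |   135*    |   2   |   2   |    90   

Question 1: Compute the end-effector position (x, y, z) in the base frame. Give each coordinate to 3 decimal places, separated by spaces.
after link 1: o_1 = (0.0000, 2.0000, 4.0000)
after link 2: o_2 = (-2.0000, 4.5981, 5.5000)
after link 3: o_3 = (-4.0000, 7.0981, 1.1699)
after link 4: o_4 = (-6.0000, 5.1662, 1.6875)

-6.000 5.166 1.688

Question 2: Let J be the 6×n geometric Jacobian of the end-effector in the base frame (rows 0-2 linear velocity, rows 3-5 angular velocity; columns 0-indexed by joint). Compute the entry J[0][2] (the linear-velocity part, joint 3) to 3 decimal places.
-1.000

prismatic axis z_2 = (-1.0000,0.0000,0.0000)
J_v[:, 2] = z_2; J_ω[:, 2] = (0,0,0)
entry J[0][2] = -1.0000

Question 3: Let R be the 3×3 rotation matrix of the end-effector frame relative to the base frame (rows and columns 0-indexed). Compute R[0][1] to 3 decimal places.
-1.000

End-effector y-axis (col 1 of R) = (-1.0000,0.0000,0.0000)
R[0][1] = -1.0000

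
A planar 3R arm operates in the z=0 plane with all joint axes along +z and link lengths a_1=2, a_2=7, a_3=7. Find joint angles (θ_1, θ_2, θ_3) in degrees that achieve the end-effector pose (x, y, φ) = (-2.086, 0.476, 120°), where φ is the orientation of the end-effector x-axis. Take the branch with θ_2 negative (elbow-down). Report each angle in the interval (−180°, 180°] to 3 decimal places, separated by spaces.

wrist centre = target − a_3·(cos φ, sin φ) = (1.4140, -5.5862)
cos θ_2 = (33.2048−2²−7²)/(2·2·7) = -0.7070; θ_2 = -134.9891° (elbow-down)
β = atan2(-5.5862,1.4140) = -75.7954°; ψ = atan2(-4.9507,-2.9488) = -120.7795°
θ_1 = β − ψ = 44.9841°
θ_3 = φ − θ_1 − θ_2 = -149.9950° (wrapped to (-180°,180°])

44.984 -134.989 -149.995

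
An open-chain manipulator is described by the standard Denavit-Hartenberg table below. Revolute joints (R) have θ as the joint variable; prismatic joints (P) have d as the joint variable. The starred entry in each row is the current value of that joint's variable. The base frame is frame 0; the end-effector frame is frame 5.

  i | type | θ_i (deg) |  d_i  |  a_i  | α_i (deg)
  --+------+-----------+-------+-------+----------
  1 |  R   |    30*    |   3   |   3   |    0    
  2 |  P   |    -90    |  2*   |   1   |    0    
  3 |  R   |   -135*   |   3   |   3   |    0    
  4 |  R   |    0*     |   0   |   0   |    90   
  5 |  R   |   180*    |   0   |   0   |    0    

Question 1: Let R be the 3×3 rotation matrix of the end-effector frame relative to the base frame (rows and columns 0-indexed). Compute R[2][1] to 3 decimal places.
End-effector y-axis (col 1 of R) = (0.0000,0.0000,-1.0000)
R[2][1] = -1.0000

-1.000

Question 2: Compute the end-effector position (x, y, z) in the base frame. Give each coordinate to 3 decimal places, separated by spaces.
0.200 1.410 8.000

after link 1: o_1 = (2.5981, 1.5000, 3.0000)
after link 2: o_2 = (3.0981, 0.6340, 5.0000)
after link 3: o_3 = (0.2003, 1.4104, 8.0000)
after link 4: o_4 = (0.2003, 1.4104, 8.0000)
after link 5: o_5 = (0.2003, 1.4104, 8.0000)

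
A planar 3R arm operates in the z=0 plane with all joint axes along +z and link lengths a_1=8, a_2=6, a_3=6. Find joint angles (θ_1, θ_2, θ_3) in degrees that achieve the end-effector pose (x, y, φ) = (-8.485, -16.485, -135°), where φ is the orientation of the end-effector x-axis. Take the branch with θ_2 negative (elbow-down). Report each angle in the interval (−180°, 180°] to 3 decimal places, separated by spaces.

-89.996 -45.008 0.004

wrist centre = target − a_3·(cos φ, sin φ) = (-4.2424, -12.2424)
cos θ_2 = (167.8730−8²−6²)/(2·8·6) = 0.7070; θ_2 = -45.0078° (elbow-down)
β = atan2(-12.2424,-4.2424) = -109.1128°; ψ = atan2(-4.2432,12.2421) = -19.1168°
θ_1 = β − ψ = -89.9960°
θ_3 = φ − θ_1 − θ_2 = 0.0038° (wrapped to (-180°,180°])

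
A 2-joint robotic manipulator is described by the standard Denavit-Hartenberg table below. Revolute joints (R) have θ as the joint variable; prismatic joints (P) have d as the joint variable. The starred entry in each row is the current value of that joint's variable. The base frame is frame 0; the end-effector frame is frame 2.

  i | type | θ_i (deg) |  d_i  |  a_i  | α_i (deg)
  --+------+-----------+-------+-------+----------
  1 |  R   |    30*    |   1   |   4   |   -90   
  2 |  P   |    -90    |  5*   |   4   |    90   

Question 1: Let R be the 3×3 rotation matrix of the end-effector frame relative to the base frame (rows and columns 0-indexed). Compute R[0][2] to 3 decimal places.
End-effector z-axis (col 2 of R) = (-0.8660,-0.5000,0.0000)
R[0][2] = -0.8660

-0.866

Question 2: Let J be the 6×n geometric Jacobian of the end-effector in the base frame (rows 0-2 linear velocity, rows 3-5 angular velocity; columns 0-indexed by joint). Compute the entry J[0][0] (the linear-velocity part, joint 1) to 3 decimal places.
-6.330

axis z_0 = ẑ; lever o_n−o_0 = (0.9641,6.3301,5.0000)
cross product → J_v[:, 0] = (-6.3301,0.9641,0.0000)
J_ω[:, 0] = z_0
entry J[0][0] = -6.3301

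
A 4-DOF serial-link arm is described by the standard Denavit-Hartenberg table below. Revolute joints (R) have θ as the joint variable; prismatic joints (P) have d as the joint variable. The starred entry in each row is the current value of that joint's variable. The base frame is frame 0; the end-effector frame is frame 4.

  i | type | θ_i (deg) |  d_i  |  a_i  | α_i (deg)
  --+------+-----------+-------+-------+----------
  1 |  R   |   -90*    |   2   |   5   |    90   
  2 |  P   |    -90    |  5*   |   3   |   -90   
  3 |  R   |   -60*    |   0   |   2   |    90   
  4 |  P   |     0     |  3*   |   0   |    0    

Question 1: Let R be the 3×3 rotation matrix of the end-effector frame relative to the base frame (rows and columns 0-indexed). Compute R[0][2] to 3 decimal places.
End-effector z-axis (col 2 of R) = (-0.5000,-0.0000,0.8660)
R[0][2] = -0.5000

-0.500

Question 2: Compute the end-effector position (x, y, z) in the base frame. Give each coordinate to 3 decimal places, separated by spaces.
after link 1: o_1 = (0.0000, -5.0000, 2.0000)
after link 2: o_2 = (-5.0000, -5.0000, -1.0000)
after link 3: o_3 = (-6.7321, -5.0000, -2.0000)
after link 4: o_4 = (-8.2321, -5.0000, 0.5981)

-8.232 -5.000 0.598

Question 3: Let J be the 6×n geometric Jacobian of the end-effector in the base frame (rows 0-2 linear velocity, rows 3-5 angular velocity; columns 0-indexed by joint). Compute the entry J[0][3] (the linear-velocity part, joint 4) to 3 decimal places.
prismatic axis z_3 = (-0.5000,-0.0000,0.8660)
J_v[:, 3] = z_3; J_ω[:, 3] = (0,0,0)
entry J[0][3] = -0.5000

-0.500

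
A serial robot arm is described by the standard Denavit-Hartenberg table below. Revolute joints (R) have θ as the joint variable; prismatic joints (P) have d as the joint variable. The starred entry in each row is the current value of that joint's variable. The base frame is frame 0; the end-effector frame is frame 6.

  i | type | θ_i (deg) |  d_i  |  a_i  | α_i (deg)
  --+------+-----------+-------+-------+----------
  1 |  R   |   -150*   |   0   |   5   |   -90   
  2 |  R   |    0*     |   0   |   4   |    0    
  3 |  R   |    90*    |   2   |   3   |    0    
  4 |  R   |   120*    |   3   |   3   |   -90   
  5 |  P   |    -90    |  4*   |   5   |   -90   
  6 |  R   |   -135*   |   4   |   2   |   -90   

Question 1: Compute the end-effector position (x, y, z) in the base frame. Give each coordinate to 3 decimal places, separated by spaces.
after link 1: o_1 = (-4.3301, -2.5000, 0.0000)
after link 2: o_2 = (-7.7942, -4.5000, 0.0000)
after link 3: o_3 = (-6.7942, -6.2321, -3.0000)
after link 4: o_4 = (-3.0442, -7.5311, -1.5000)
after link 5: o_5 = (-2.2763, -12.8612, 1.9641)
after link 6: o_6 = (-0.5958, -10.2580, 5.1888)

-0.596 -10.258 5.189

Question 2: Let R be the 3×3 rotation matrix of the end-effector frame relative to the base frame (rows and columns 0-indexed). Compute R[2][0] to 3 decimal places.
End-effector x-axis (col 0 of R) = (-0.6597,0.4356,0.6124)
R[2][0] = 0.6124

0.612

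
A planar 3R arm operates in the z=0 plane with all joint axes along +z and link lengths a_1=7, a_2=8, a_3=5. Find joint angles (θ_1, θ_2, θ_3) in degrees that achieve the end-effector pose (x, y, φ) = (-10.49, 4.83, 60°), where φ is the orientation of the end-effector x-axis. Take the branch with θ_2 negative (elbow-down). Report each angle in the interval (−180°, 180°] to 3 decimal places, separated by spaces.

wrist centre = target − a_3·(cos φ, sin φ) = (-12.9900, 0.4999)
cos θ_2 = (168.9900−7²−8²)/(2·7·8) = 0.4999; θ_2 = -60.0059° (elbow-down)
β = atan2(0.4999,-12.9900) = 177.7963°; ψ = atan2(-6.9286,10.9993) = -32.2075°
θ_1 = β − ψ = 210.0037°
θ_3 = φ − θ_1 − θ_2 = -89.9978° (wrapped to (-180°,180°])

-149.996 -60.006 -89.998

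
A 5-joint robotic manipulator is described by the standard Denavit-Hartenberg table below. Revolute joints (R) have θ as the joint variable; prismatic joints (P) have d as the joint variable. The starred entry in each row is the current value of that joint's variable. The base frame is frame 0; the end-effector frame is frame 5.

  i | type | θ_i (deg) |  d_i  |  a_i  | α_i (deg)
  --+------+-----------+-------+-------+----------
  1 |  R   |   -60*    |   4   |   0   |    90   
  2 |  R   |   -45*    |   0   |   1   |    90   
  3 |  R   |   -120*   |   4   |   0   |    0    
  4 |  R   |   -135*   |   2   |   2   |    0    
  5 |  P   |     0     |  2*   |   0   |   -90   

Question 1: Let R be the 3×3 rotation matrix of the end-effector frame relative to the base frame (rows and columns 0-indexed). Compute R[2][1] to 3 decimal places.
End-effector y-axis (col 1 of R) = (0.3536,-0.6124,0.7071)
R[2][1] = 0.7071

0.707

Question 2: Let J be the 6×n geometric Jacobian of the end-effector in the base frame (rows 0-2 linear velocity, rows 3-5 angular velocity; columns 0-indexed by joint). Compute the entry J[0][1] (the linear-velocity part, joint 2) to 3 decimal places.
axis z_1 = (-0.8660,-0.5000,0.0000); lever o_n−o_1 = (-4.3309,3.6377,-5.9979)
cross product → J_v[:, 1] = (2.9990,-5.1944,-5.3158)
J_ω[:, 1] = z_1
entry J[0][1] = 2.9990

2.999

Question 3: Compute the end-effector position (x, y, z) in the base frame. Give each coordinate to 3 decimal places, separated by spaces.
-4.331 3.638 -1.998

after link 1: o_1 = (0.0000, 0.0000, 4.0000)
after link 2: o_2 = (0.3536, -0.6124, 3.2929)
after link 3: o_3 = (-1.0607, 1.8371, 0.4645)
after link 4: o_4 = (-3.6238, 2.4129, -0.5837)
after link 5: o_5 = (-4.3309, 3.6377, -1.9979)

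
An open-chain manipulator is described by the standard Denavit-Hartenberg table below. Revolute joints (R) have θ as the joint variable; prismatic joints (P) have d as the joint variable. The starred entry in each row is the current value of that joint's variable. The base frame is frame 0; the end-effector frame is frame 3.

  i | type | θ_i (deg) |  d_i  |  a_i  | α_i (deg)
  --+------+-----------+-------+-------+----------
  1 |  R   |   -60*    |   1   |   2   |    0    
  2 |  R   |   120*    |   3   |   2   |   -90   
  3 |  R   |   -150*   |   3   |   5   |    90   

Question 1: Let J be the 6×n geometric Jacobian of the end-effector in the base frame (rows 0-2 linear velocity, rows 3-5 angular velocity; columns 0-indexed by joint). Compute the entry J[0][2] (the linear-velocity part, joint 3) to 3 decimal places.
1.250

axis z_2 = (-0.8660,0.5000,0.0000); lever o_n−o_2 = (-4.7631,-2.2500,2.5000)
cross product → J_v[:, 2] = (1.2500,2.1651,4.3301)
J_ω[:, 2] = z_2
entry J[0][2] = 1.2500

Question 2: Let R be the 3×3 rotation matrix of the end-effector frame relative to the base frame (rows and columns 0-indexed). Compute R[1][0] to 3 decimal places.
-0.750

End-effector x-axis (col 0 of R) = (-0.4330,-0.7500,0.5000)
R[1][0] = -0.7500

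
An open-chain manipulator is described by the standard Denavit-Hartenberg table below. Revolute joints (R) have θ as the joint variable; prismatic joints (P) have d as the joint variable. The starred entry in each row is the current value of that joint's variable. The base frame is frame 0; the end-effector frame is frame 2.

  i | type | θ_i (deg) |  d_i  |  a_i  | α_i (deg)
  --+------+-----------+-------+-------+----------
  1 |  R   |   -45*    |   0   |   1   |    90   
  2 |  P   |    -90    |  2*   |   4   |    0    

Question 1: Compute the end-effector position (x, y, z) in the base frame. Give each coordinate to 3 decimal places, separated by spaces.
after link 1: o_1 = (0.7071, -0.7071, 0.0000)
after link 2: o_2 = (-0.7071, -2.1213, -4.0000)

-0.707 -2.121 -4.000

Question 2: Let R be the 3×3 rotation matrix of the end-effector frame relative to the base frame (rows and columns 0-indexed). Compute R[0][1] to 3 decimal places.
End-effector y-axis (col 1 of R) = (0.7071,-0.7071,0.0000)
R[0][1] = 0.7071

0.707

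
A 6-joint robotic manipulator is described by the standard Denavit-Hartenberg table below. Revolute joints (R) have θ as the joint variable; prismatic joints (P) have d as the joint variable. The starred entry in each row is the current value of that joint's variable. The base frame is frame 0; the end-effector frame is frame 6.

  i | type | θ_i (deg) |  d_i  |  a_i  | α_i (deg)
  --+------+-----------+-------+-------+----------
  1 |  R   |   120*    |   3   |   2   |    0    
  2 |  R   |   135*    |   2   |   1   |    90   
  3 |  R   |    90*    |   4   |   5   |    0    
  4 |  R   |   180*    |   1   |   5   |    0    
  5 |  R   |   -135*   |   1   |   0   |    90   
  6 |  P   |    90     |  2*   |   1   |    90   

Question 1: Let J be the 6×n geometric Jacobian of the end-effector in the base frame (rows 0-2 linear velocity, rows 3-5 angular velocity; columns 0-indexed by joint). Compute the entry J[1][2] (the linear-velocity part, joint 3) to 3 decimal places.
axis z_2 = (-0.9659,0.2588,0.0000); lever o_n−o_2 = (-7.1275,0.4457,1.4142)
cross product → J_v[:, 2] = (0.3660,1.3660,1.4142)
J_ω[:, 2] = z_2
entry J[1][2] = 1.3660

1.366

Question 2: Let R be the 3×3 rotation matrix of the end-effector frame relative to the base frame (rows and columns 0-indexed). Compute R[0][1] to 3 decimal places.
End-effector y-axis (col 1 of R) = (-0.1830,-0.6830,0.7071)
R[0][1] = -0.1830

-0.183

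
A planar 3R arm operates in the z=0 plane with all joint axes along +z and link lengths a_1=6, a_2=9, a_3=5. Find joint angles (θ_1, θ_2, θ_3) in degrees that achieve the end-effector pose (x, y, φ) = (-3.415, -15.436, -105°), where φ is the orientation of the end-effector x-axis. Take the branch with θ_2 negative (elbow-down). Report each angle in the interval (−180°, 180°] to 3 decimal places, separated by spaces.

wrist centre = target − a_3·(cos φ, sin φ) = (-2.1209, -10.6064)
cos θ_2 = (116.9933−6²−9²)/(2·6·9) = -0.0001; θ_2 = -90.0035° (elbow-down)
β = atan2(-10.6064,-2.1209) = -101.3080°; ψ = atan2(-9.0000,5.9994) = -56.3124°
θ_1 = β − ψ = -44.9956°
θ_3 = φ − θ_1 − θ_2 = 29.9992° (wrapped to (-180°,180°])

-44.996 -90.004 29.999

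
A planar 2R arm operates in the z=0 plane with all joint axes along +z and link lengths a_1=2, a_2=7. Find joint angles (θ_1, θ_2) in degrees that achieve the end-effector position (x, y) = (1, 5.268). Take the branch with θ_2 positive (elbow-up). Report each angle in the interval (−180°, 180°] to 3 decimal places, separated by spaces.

cos θ_2 = (28.7518−2²−7²)/(2·2·7) = -0.8660; θ_2 = 149.9978° (elbow-up)
β = atan2(5.2680,1.0000) = 79.2517°; ψ = atan2(3.5002,-4.0620) = 139.2488°
θ_1 = β − ψ = -59.9971°

-59.997 149.998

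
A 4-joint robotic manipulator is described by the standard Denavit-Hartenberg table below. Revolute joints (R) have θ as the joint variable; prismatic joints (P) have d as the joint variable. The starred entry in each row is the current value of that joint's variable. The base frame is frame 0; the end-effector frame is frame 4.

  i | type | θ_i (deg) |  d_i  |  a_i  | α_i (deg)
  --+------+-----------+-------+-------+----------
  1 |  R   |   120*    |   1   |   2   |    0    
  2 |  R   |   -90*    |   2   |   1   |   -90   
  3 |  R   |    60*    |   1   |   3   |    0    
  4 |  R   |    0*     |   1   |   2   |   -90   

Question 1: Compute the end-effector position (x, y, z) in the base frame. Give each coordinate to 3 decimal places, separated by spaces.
1.031 5.214 -1.330

after link 1: o_1 = (-1.0000, 1.7321, 1.0000)
after link 2: o_2 = (-0.1340, 2.2321, 3.0000)
after link 3: o_3 = (0.6651, 3.8481, 0.4019)
after link 4: o_4 = (1.0311, 5.2141, -1.3301)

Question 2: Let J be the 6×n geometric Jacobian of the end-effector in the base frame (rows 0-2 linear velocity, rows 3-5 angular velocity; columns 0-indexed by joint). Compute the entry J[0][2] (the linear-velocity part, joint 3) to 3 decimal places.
axis z_2 = (-0.5000,0.8660,0.0000); lever o_n−o_2 = (1.1651,2.9821,-4.3301)
cross product → J_v[:, 2] = (-3.7500,-2.1651,-2.5000)
J_ω[:, 2] = z_2
entry J[0][2] = -3.7500

-3.750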